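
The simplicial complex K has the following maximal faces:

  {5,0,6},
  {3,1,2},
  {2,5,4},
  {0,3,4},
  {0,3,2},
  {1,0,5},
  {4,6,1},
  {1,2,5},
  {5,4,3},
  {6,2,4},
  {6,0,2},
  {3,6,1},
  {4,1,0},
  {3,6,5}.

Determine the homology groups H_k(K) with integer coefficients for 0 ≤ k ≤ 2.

K has 7 vertices, 21 edges, 14 triangles.
rank ∂_0 = 0, rank ∂_1 = 6 ⇒ b_0 = 7 − 0 − 6 = 1; all invariant factors of ∂_1 are 1 so no torsion. So H_0 ≅ Z.
rank ∂_1 = 6, rank ∂_2 = 13 ⇒ b_1 = 21 − 6 − 13 = 2; all invariant factors of ∂_2 are 1 so no torsion. So H_1 ≅ Z^2.
rank ∂_2 = 13, rank ∂_3 = 0 ⇒ b_2 = 14 − 13 − 0 = 1. So H_2 ≅ Z.

H_0 = Z,  H_1 = Z^2,  H_2 = Z.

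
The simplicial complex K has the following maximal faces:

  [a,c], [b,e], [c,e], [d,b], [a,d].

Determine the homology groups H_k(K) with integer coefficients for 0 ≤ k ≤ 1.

H_0 = Z,  H_1 = Z.

Take the total order a < b < c < d < e on the vertex set. Then K (dimension 1) consists of the simplices:

  0-simplices (5): a, b, c, d, e
  1-simplices (5): ac, ad, bd, be, ce

Hence C_0 ≅ Z^5, C_1 ≅ Z^5.

Boundary ∂_1: C_1 → C_0 sends each edge [p,q] (with p < q) to q − p. For instance
  ∂ce = e − c.
This gives a 5×5 integer matrix of rank 4; reducing to Smith normal form yields diagonal entries (1,1,1,1).

From H_k ≅ ker(∂_k) / im(∂_{k+1}) we obtain:

  H_0: rank C_0 − rank ∂_1 = 5 − 4 = 1, and the invariant factors of ∂_1 are all 1, so H_0 ≅ Z.
  H_1: rank ker ∂_1 − rank ∂_2 = (5 − 4) − 0 = 1, and there is no ∂_2, so H_1 ≅ Z.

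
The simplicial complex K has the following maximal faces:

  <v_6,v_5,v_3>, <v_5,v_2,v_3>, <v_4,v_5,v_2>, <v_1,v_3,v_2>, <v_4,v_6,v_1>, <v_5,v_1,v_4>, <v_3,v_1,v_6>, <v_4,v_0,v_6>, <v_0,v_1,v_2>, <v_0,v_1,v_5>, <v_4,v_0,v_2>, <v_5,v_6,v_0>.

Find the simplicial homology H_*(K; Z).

H_0 = Z,  H_1 = Z/2Z,  H_2 = 0.

Take the total order v_0 < v_1 < v_2 < v_3 < v_4 < v_5 < v_6 on the vertex set. Then K (dimension 2) consists of the simplices:

  0-simplices (7): [v_0], [v_1], [v_2], [v_3], [v_4], [v_5], [v_6]
  1-simplices (18): (18 of them)
  2-simplices (12): (12 of them)

giving chain groups C_0 ≅ Z^7, C_1 ≅ Z^18, C_2 ≅ Z^12.

Boundary ∂_1: C_1 → C_0 sends each edge [p,q] (with p < q) to q − p. For instance
  ∂[v_3,v_5] = [v_5] − [v_3].
The resulting 7×18 matrix has rank 6, and its Smith normal form has invariant factors (1,1,1,1,1,1).

The boundary map ∂_2: C_2 → C_1 sends each 2-simplex [p,q,r] to [q,r] − [p,r] + [p,q]. For instance
  ∂[v_1,v_2,v_3] = [v_2,v_3] − [v_1,v_3] + [v_1,v_2],
  ∂[v_3,v_5,v_6] = [v_5,v_6] − [v_3,v_6] + [v_3,v_5].
As a 18×12 matrix over Z this has rank 12, with invariant factors (1,1,1,1,1,1,1,1,1,1,1,2).

From H_k ≅ ker(∂_k) / im(∂_{k+1}) we obtain:

  H_0: rank C_0 − rank ∂_1 = 7 − 6 = 1, and the invariant factors of ∂_1 are all 1, so H_0 ≅ Z.
  H_1: rank ker ∂_1 − rank ∂_2 = (18 − 6) − 12 = 0, and ∂_2 has invariant factor 2 > 1, so H_1 ≅ Z/2Z.
  H_2: rank ker ∂_2 − rank ∂_3 = (12 − 12) − 0 = 0, and there is no ∂_3, so H_2 ≅ 0.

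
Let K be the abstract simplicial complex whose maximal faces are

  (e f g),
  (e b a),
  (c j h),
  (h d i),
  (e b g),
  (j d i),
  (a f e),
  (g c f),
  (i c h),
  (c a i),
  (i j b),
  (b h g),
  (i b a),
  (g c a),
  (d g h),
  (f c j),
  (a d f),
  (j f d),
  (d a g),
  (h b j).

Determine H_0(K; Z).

H_0 ≅ Z.

Take the total order a < b < c < d < e < f < g < h < i < j on the vertex set. Then K (dimension 2) consists of the simplices:

  0-simplices (10): a, b, c, d, e, f, g, h, i, j
  1-simplices (30): ab, ac, ad, ae, af, ag, ai, be, bg, bh, bi, bj, cf, cg, ch, ci, cj, df, dg, dh, di, dj, ef, eg, fg, fj, gh, hi, hj, ij
  2-simplices (20): abe, abi, acg, aci, adf, adg, aef, beg, bgh, bhj, bij, cfg, cfj, chi, chj, dfj, dgh, dhi, dij, efg

giving chain groups C_0 ≅ Z^10, C_1 ≅ Z^30, C_2 ≅ Z^20.

Boundary ∂_1: C_1 → C_0 sends each edge [p,q] (with p < q) to q − p.
The 10×30 boundary matrix has rank 9 and Smith normal form diag(1,1,1,1,1,1,1,1,1).

Boundary ∂_2: C_2 → C_1 sends each 2-simplex [p,q,r] to [q,r] − [p,r] + [p,q]. For instance
  ∂chj = hj − cj + ch,
  ∂aci = ci − ai + ac.
This gives a 30×20 integer matrix of rank 20; reducing to Smith normal form yields diagonal entries (1,1,1,1,1,1,1,1,1,1,1,1,1,1,1,1,1,1,1,2).

Reading off H_k = ker ∂_k / im ∂_{k+1}:

  H_0: rank C_0 − rank ∂_1 = 10 − 9 = 1, and the invariant factors of ∂_1 are all 1, so H_0 ≅ Z.

(K is a triangulation of the Klein bottle.)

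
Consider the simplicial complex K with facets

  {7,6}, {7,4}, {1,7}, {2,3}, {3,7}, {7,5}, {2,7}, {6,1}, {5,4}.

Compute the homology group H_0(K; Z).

H_0 = Z.

Fix the vertex order 1 < 2 < 3 < 4 < 5 < 6 < 7 and write every simplex with vertices in increasing order. Then dim K = 1 and the simplices of K are:

  0-simplices (7): [1], [2], [3], [4], [5], [6], [7]
  1-simplices (9): [1,6], [1,7], [2,3], [2,7], [3,7], [4,5], [4,7], [5,7], [6,7]

so the chain groups are C_0 ≅ Z^7, C_1 ≅ Z^9.

∂_1: C_1 → C_0 sends each edge [p,q] (with p < q) to q − p. For instance
  ∂[4,7] = [7] − [4].
The resulting 7×9 matrix has rank 6, and its Smith normal form has invariant factors (1,1,1,1,1,1).

Computing H_k = (kernel of ∂_k) / (image of ∂_{k+1}):

  H_0: rank C_0 − rank ∂_1 = 7 − 6 = 1, and the invariant factors of ∂_1 are all 1, so H_0 = Z.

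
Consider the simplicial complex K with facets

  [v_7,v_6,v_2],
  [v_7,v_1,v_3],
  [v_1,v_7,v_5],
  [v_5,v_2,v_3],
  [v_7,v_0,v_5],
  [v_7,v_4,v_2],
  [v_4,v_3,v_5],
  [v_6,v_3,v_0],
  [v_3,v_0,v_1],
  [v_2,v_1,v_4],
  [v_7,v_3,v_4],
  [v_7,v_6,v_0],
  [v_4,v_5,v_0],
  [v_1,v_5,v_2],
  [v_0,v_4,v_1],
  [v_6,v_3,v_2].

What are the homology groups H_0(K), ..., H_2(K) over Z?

H_0 = Z,  H_1 = Z^2,  H_2 = Z.

Order the vertices as v_0 < v_1 < v_2 < v_3 < v_4 < v_5 < v_6 < v_7. Listing each simplex with vertices in this order, K has dimension 2 with simplices:

  0-simplices (8): [v_0], [v_1], [v_2], [v_3], [v_4], [v_5], [v_6], [v_7]
  1-simplices (24): (24 of them)
  2-simplices (16): (16 of them)

giving chain groups C_0 ≅ Z^8, C_1 ≅ Z^24, C_2 ≅ Z^16.

Boundary ∂_1: C_1 → C_0 is given by ∂[p,q] = [q] − [p]. For instance
  ∂[v_2,v_4] = [v_4] − [v_2].
The resulting 8×24 matrix has rank 7, and its Smith normal form has invariant factors (1,1,1,1,1,1,1).

The boundary map ∂_2: C_2 → C_1 acts by ∂[p,q,r] = [q,r] − [p,r] + [p,q]. For instance
  ∂[v_3,v_4,v_5] = [v_4,v_5] − [v_3,v_5] + [v_3,v_4],
  ∂[v_0,v_6,v_7] = [v_6,v_7] − [v_0,v_7] + [v_0,v_6].
The resulting 24×16 matrix has rank 15, and its Smith normal form has invariant factors (1,1,1,1,1,1,1,1,1,1,1,1,1,1,1).

Now H_k = ker ∂_k / im ∂_{k+1}, so:

  H_0: rank C_0 − rank ∂_1 = 8 − 7 = 1, and the invariant factors of ∂_1 are all 1, so H_0 = Z.
  H_1: rank ker ∂_1 − rank ∂_2 = (24 − 7) − 15 = 2, and the invariant factors of ∂_2 are all 1, so H_1 = Z^2.
  H_2: rank ker ∂_2 − rank ∂_3 = (16 − 15) − 0 = 1, and there is no ∂_3, so H_2 = Z.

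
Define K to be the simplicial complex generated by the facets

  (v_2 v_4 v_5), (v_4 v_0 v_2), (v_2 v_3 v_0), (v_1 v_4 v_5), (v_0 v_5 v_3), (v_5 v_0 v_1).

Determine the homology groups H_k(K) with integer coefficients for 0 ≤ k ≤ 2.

Take the total order v_0 < v_1 < v_2 < v_3 < v_4 < v_5 on the vertex set. Then K (dimension 2) consists of the simplices:

  0-simplices (6): [v_0], [v_1], [v_2], [v_3], [v_4], [v_5]
  1-simplices (12): [v_0,v_1], [v_0,v_2], [v_0,v_3], [v_0,v_4], [v_0,v_5], [v_1,v_4], [v_1,v_5], [v_2,v_3], [v_2,v_4], [v_2,v_5], [v_3,v_5], [v_4,v_5]
  2-simplices (6): [v_0,v_1,v_5], [v_0,v_2,v_3], [v_0,v_2,v_4], [v_0,v_3,v_5], [v_1,v_4,v_5], [v_2,v_4,v_5]

giving chain groups C_0 ≅ Z^6, C_1 ≅ Z^12, C_2 ≅ Z^6.

∂_1: C_1 → C_0 sends each edge [p,q] (with p < q) to q − p.
The resulting 6×12 matrix has rank 5, and its Smith normal form has invariant factors (1,1,1,1,1).

Boundary ∂_2: C_2 → C_1 maps a triangle to the signed sum of its edges. For instance
  ∂[v_0,v_2,v_4] = [v_2,v_4] − [v_0,v_4] + [v_0,v_2],
  ∂[v_2,v_4,v_5] = [v_4,v_5] − [v_2,v_5] + [v_2,v_4].
The resulting 12×6 matrix has rank 6, and its Smith normal form has invariant factors (1,1,1,1,1,1).

From H_k ≅ ker(∂_k) / im(∂_{k+1}) we obtain:

  H_0: rank C_0 − rank ∂_1 = 6 − 5 = 1, and the invariant factors of ∂_1 are all 1, so H_0 = Z.
  H_1: rank ker ∂_1 − rank ∂_2 = (12 − 5) − 6 = 1, and the invariant factors of ∂_2 are all 1, so H_1 = Z.
  H_2: rank ker ∂_2 − rank ∂_3 = (6 − 6) − 0 = 0, and there is no ∂_3, so H_2 = 0.

H_0 = Z,  H_1 = Z,  H_2 = 0.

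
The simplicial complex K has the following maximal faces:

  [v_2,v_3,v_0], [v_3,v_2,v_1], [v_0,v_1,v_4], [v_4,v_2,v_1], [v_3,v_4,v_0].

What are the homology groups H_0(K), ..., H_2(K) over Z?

Take the total order v_0 < v_1 < v_2 < v_3 < v_4 on the vertex set. Then K (dimension 2) consists of the simplices:

  0-simplices (5): [v_0], [v_1], [v_2], [v_3], [v_4]
  1-simplices (10): [v_0,v_1], [v_0,v_2], [v_0,v_3], [v_0,v_4], [v_1,v_2], [v_1,v_3], [v_1,v_4], [v_2,v_3], [v_2,v_4], [v_3,v_4]
  2-simplices (5): [v_0,v_1,v_4], [v_0,v_2,v_3], [v_0,v_3,v_4], [v_1,v_2,v_3], [v_1,v_2,v_4]

so the chain groups are C_0 ≅ Z^5, C_1 ≅ Z^10, C_2 ≅ Z^5.

The boundary map ∂_1: C_1 → C_0 sends each edge [p,q] (with p < q) to q − p.
This gives a 5×10 integer matrix of rank 4; reducing to Smith normal form yields diagonal entries (1,1,1,1).

Boundary ∂_2: C_2 → C_1 sends each 2-simplex [p,q,r] to [q,r] − [p,r] + [p,q]. For instance
  ∂[v_1,v_2,v_4] = [v_2,v_4] − [v_1,v_4] + [v_1,v_2],
  ∂[v_0,v_2,v_3] = [v_2,v_3] − [v_0,v_3] + [v_0,v_2].
The resulting 10×5 matrix has rank 5, and its Smith normal form has invariant factors (1,1,1,1,1).

Now H_k = ker ∂_k / im ∂_{k+1}, so:

  H_0: rank C_0 − rank ∂_1 = 5 − 4 = 1, and the invariant factors of ∂_1 are all 1, so H_0 = Z.
  H_1: rank ker ∂_1 − rank ∂_2 = (10 − 4) − 5 = 1, and the invariant factors of ∂_2 are all 1, so H_1 = Z.
  H_2: rank ker ∂_2 − rank ∂_3 = (5 − 5) − 0 = 0, and there is no ∂_3, so H_2 = 0.

H_0 ≅ Z,  H_1 ≅ Z,  H_2 = 0.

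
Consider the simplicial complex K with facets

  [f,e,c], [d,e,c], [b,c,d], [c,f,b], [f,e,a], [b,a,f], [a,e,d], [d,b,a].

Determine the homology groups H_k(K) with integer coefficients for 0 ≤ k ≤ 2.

We work with the vertex ordering a < b < c < d < e < f. The simplices of K, each written with vertices in increasing order, are:

  0-simplices (6): a, b, c, d, e, f
  1-simplices (12): ab, ad, ae, af, bc, bd, bf, cd, ce, cf, de, ef
  2-simplices (8): abd, abf, ade, aef, bcd, bcf, cde, cef

so the chain groups are C_0 ≅ Z^6, C_1 ≅ Z^12, C_2 ≅ Z^8.

Boundary ∂_1: C_1 → C_0 maps an edge to its endpoints' difference, ∂[p,q] = q − p.
The 6×12 boundary matrix has rank 5 and Smith normal form diag(1,1,1,1,1).

∂_2: C_2 → C_1 maps a triangle to the signed sum of its edges. For instance
  ∂abf = bf − af + ab,
  ∂cde = de − ce + cd.
This gives a 12×8 integer matrix of rank 7; reducing to Smith normal form yields diagonal entries (1,1,1,1,1,1,1).

Reading off H_k = ker ∂_k / im ∂_{k+1}:

  H_0: rank C_0 − rank ∂_1 = 6 − 5 = 1, and the invariant factors of ∂_1 are all 1, so H_0 ≅ Z.
  H_1: rank ker ∂_1 − rank ∂_2 = (12 − 5) − 7 = 0, and the invariant factors of ∂_2 are all 1, so H_1 ≅ 0.
  H_2: rank ker ∂_2 − rank ∂_3 = (8 − 7) − 0 = 1, and there is no ∂_3, so H_2 ≅ Z.

H_0 ≅ Z,  H_1 = 0,  H_2 ≅ Z.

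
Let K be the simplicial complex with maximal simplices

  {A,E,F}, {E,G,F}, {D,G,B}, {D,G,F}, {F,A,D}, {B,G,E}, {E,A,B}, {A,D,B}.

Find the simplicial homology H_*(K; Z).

H_0 = Z,  H_1 = 0,  H_2 = Z.

Fix the vertex order A < B < D < E < F < G and write every simplex with vertices in increasing order. Then dim K = 2 and the simplices of K are:

  0-simplices (6): A, B, D, E, F, G
  1-simplices (12): AB, AD, AE, AF, BD, BE, BG, DF, DG, EF, EG, FG
  2-simplices (8): ABD, ABE, ADF, AEF, BDG, BEG, DFG, EFG

giving chain groups C_0 ≅ Z^6, C_1 ≅ Z^12, C_2 ≅ Z^8.

∂_1: C_1 → C_0 sends each edge [p,q] (with p < q) to q − p.
The 6×12 boundary matrix has rank 5 and Smith normal form diag(1,1,1,1,1).

Boundary ∂_2: C_2 → C_1 acts by ∂[p,q,r] = [q,r] − [p,r] + [p,q]. For instance
  ∂BEG = EG − BG + BE,
  ∂ABD = BD − AD + AB.
The resulting 12×8 matrix has rank 7, and its Smith normal form has invariant factors (1,1,1,1,1,1,1).

Now H_k = ker ∂_k / im ∂_{k+1}, so:

  H_0: rank C_0 − rank ∂_1 = 6 − 5 = 1, and the invariant factors of ∂_1 are all 1, so H_0 ≅ Z.
  H_1: rank ker ∂_1 − rank ∂_2 = (12 − 5) − 7 = 0, and the invariant factors of ∂_2 are all 1, so H_1 ≅ 0.
  H_2: rank ker ∂_2 − rank ∂_3 = (8 − 7) − 0 = 1, and there is no ∂_3, so H_2 ≅ Z.

(K is a triangulation of the 2-sphere S^2.)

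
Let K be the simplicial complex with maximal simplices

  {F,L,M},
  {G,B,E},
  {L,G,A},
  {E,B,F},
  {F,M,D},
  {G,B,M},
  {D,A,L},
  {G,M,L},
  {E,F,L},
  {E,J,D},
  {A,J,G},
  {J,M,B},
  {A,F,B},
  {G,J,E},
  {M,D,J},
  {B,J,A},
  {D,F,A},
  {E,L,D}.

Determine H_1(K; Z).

Fix the vertex order A < B < D < E < F < G < J < L < M and write every simplex with vertices in increasing order. Then dim K = 2 and the simplices of K are:

  0-simplices (9): A, B, D, E, F, G, J, L, M
  1-simplices (27): AB, AD, AF, AG, AJ, AL, BE, BF, BG, BJ, BM, DE, DF, DJ, DL, DM, EF, EG, EJ, EL, FL, FM, GJ, GL, GM, JM, LM
  2-simplices (18): ABF, ABJ, ADF, ADL, AGJ, AGL, BEF, BEG, BGM, BJM, DEJ, DEL, DFM, DJM, EFL, EGJ, FLM, GLM

so the chain groups are C_0 ≅ Z^9, C_1 ≅ Z^27, C_2 ≅ Z^18.

The boundary map ∂_1: C_1 → C_0 is given by ∂[p,q] = [q] − [p]. For instance
  ∂LM = M − L.
The 9×27 boundary matrix has rank 8 and Smith normal form diag(1,1,1,1,1,1,1,1).

Boundary ∂_2: C_2 → C_1 maps a triangle to the signed sum of its edges. For instance
  ∂DEL = EL − DL + DE,
  ∂ABF = BF − AF + AB.
As a 27×18 matrix over Z this has rank 18, with invariant factors (1,1,1,1,1,1,1,1,1,1,1,1,1,1,1,1,1,2).

Computing H_k = (kernel of ∂_k) / (image of ∂_{k+1}):

  H_1: rank ker ∂_1 − rank ∂_2 = (27 − 8) − 18 = 1, and ∂_2 has invariant factor 2 > 1, so H_1 ≅ Z × Z/2.

H_1 ≅ Z × Z/2.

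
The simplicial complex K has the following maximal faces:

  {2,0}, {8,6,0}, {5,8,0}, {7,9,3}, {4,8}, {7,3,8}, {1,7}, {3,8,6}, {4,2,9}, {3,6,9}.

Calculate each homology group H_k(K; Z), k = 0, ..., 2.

Order the vertices as 0 < 1 < 2 < 3 < 4 < 5 < 6 < 7 < 8 < 9. Listing each simplex with vertices in this order, K has dimension 2 with simplices:

  0-simplices (10): [0], [1], [2], [3], [4], [5], [6], [7], [8], [9]
  1-simplices (18): [0,2], [0,5], [0,6], [0,8], [1,7], [2,4], [2,9], [3,6], [3,7], [3,8], [3,9], [4,8], [4,9], [5,8], [6,8], [6,9], [7,8], [7,9]
  2-simplices (7): [0,5,8], [0,6,8], [2,4,9], [3,6,8], [3,6,9], [3,7,8], [3,7,9]

Hence C_0 ≅ Z^10, C_1 ≅ Z^18, C_2 ≅ Z^7.

Boundary ∂_1: C_1 → C_0 is given by ∂[p,q] = [q] − [p]. For instance
  ∂[0,6] = [6] − [0].
The 10×18 boundary matrix has rank 9 and Smith normal form diag(1,1,1,1,1,1,1,1,1).

The boundary map ∂_2: C_2 → C_1 sends each 2-simplex [p,q,r] to [q,r] − [p,r] + [p,q]. For instance
  ∂[0,5,8] = [5,8] − [0,8] + [0,5],
  ∂[3,7,9] = [7,9] − [3,9] + [3,7].
The 18×7 boundary matrix has rank 7 and Smith normal form diag(1,1,1,1,1,1,1).

Now H_k = ker ∂_k / im ∂_{k+1}, so:

  H_0: rank C_0 − rank ∂_1 = 10 − 9 = 1, and the invariant factors of ∂_1 are all 1, so H_0 = Z.
  H_1: rank ker ∂_1 − rank ∂_2 = (18 − 9) − 7 = 2, and the invariant factors of ∂_2 are all 1, so H_1 = Z^2.
  H_2: rank ker ∂_2 − rank ∂_3 = (7 − 7) − 0 = 0, and there is no ∂_3, so H_2 = 0.

H_0 ≅ Z,  H_1 ≅ Z^2,  H_2 = 0.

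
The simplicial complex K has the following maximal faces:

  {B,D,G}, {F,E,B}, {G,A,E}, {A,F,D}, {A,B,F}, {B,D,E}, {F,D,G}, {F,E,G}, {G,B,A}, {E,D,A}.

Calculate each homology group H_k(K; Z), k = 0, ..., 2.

Fix the vertex order A < B < D < E < F < G and write every simplex with vertices in increasing order. Then dim K = 2 and the simplices of K are:

  0-simplices (6): A, B, D, E, F, G
  1-simplices (15): AB, AD, AE, AF, AG, BD, BE, BF, BG, DE, DF, DG, EF, EG, FG
  2-simplices (10): ABF, ABG, ADE, ADF, AEG, BDE, BDG, BEF, DFG, EFG

giving chain groups C_0 ≅ Z^6, C_1 ≅ Z^15, C_2 ≅ Z^10.

Boundary ∂_1: C_1 → C_0 sends each edge [p,q] (with p < q) to q − p. For instance
  ∂EF = F − E.
The resulting 6×15 matrix has rank 5, and its Smith normal form has invariant factors (1,1,1,1,1).

The boundary map ∂_2: C_2 → C_1 maps a triangle to the signed sum of its edges. For instance
  ∂ADE = DE − AE + AD,
  ∂AEG = EG − AG + AE.
This gives a 15×10 integer matrix of rank 10; reducing to Smith normal form yields diagonal entries (1,1,1,1,1,1,1,1,1,2).

Reading off H_k = ker ∂_k / im ∂_{k+1}:

  H_0: rank C_0 − rank ∂_1 = 6 − 5 = 1, and the invariant factors of ∂_1 are all 1, so H_0 = Z.
  H_1: rank ker ∂_1 − rank ∂_2 = (15 − 5) − 10 = 0, and ∂_2 has invariant factor 2 > 1, so H_1 = Z/2Z.
  H_2: rank ker ∂_2 − rank ∂_3 = (10 − 10) − 0 = 0, and there is no ∂_3, so H_2 = 0.

As a check, the Euler characteristic is 6 − 15 + 10 = 1, which agrees with 1 − 0 + 0 = 1.
(K is a triangulation of the real projective plane RP^2.)

H_0 = Z,  H_1 = Z/2Z,  H_2 = 0.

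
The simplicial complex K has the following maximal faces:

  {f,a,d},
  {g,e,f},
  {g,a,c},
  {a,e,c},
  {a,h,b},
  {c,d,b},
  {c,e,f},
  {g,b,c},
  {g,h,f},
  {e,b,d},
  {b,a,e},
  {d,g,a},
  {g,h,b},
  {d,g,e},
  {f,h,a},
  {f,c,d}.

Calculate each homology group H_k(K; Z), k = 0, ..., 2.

H_0 ≅ Z,  H_1 ≅ Z^2,  H_2 ≅ Z.

We work with the vertex ordering a < b < c < d < e < f < g < h. The simplices of K, each written with vertices in increasing order, are:

  0-simplices (8): a, b, c, d, e, f, g, h
  1-simplices (24): ab, ac, ad, ae, af, ag, ah, bc, bd, be, bg, bh, cd, ce, cf, cg, de, df, dg, ef, eg, fg, fh, gh
  2-simplices (16): abe, abh, ace, acg, adf, adg, afh, bcd, bcg, bde, bgh, cdf, cef, deg, efg, fgh

so the chain groups are C_0 ≅ Z^8, C_1 ≅ Z^24, C_2 ≅ Z^16.

Boundary ∂_1: C_1 → C_0 sends each edge [p,q] (with p < q) to q − p. For instance
  ∂fh = h − f.
The 8×24 boundary matrix has rank 7 and Smith normal form diag(1,1,1,1,1,1,1).

∂_2: C_2 → C_1 sends each 2-simplex [p,q,r] to [q,r] − [p,r] + [p,q]. For instance
  ∂adf = df − af + ad,
  ∂fgh = gh − fh + fg.
The 24×16 boundary matrix has rank 15 and Smith normal form diag(1,1,1,1,1,1,1,1,1,1,1,1,1,1,1).

Computing H_k = (kernel of ∂_k) / (image of ∂_{k+1}):

  H_0: rank C_0 − rank ∂_1 = 8 − 7 = 1, and the invariant factors of ∂_1 are all 1, so H_0 = Z.
  H_1: rank ker ∂_1 − rank ∂_2 = (24 − 7) − 15 = 2, and the invariant factors of ∂_2 are all 1, so H_1 = Z^2.
  H_2: rank ker ∂_2 − rank ∂_3 = (16 − 15) − 0 = 1, and there is no ∂_3, so H_2 = Z.

(K is a triangulation of the torus T^2.)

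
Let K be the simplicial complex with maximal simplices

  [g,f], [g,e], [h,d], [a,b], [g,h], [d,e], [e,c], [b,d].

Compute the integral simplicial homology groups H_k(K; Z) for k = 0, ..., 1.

H_0 ≅ Z,  H_1 ≅ Z.

Fix the vertex order a < b < c < d < e < f < g < h and write every simplex with vertices in increasing order. Then dim K = 1 and the simplices of K are:

  0-simplices (8): a, b, c, d, e, f, g, h
  1-simplices (8): ab, bd, ce, de, dh, eg, fg, gh

giving chain groups C_0 ≅ Z^8, C_1 ≅ Z^8.

∂_1: C_1 → C_0 maps an edge to its endpoints' difference, ∂[p,q] = q − p. For instance
  ∂ce = e − c.
The resulting 8×8 matrix has rank 7, and its Smith normal form has invariant factors (1,1,1,1,1,1,1).

Now H_k = ker ∂_k / im ∂_{k+1}, so:

  H_0: rank C_0 − rank ∂_1 = 8 − 7 = 1, and the invariant factors of ∂_1 are all 1, so H_0 = Z.
  H_1: rank ker ∂_1 − rank ∂_2 = (8 − 7) − 0 = 1, and there is no ∂_2, so H_1 = Z.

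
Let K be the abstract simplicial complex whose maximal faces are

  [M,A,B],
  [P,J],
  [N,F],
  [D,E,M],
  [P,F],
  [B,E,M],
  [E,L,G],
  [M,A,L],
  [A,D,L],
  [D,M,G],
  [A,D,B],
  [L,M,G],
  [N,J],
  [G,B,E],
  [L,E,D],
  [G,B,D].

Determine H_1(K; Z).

We work with the vertex ordering A < B < D < E < F < G < J < L < M < N < P. The simplices of K, each written with vertices in increasing order, are:

  0-simplices (11): A, B, D, E, F, G, J, L, M, N, P
  1-simplices (22): AB, AD, AL, AM, BD, BE, BG, BM, DE, DG, DL, DM, EG, EL, EM, FN, FP, GL, GM, JN, JP, LM
  2-simplices (12): ABD, ABM, ADL, ALM, BDG, BEG, BEM, DEL, DEM, DGM, EGL, GLM

giving chain groups C_0 ≅ Z^11, C_1 ≅ Z^22, C_2 ≅ Z^12.

Boundary ∂_1: C_1 → C_0 maps an edge to its endpoints' difference, ∂[p,q] = q − p.
The resulting 11×22 matrix has rank 9, and its Smith normal form has invariant factors (1,1,1,1,1,1,1,1,1).

The boundary map ∂_2: C_2 → C_1 acts by ∂[p,q,r] = [q,r] − [p,r] + [p,q]. For instance
  ∂ABD = BD − AD + AB,
  ∂BEG = EG − BG + BE.
The resulting 22×12 matrix has rank 12, and its Smith normal form has invariant factors (1,1,1,1,1,1,1,1,1,1,1,2).

Reading off H_k = ker ∂_k / im ∂_{k+1}:

  H_1: rank ker ∂_1 − rank ∂_2 = (22 − 9) − 12 = 1, and ∂_2 has invariant factor 2 > 1, so H_1 ≅ Z ⊕ Z/2Z.

H_1 = Z ⊕ Z/2Z.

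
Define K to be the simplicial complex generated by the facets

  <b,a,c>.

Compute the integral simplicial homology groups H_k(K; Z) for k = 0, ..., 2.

K has 3 vertices, 3 edges, 1 triangle.
rank ∂_0 = 0, rank ∂_1 = 2 ⇒ b_0 = 3 − 0 − 2 = 1; all invariant factors of ∂_1 are 1 so no torsion. So H_0 = Z.
rank ∂_1 = 2, rank ∂_2 = 1 ⇒ b_1 = 3 − 2 − 1 = 0; all invariant factors of ∂_2 are 1 so no torsion. So H_1 = 0.
rank ∂_2 = 1, rank ∂_3 = 0 ⇒ b_2 = 1 − 1 − 0 = 0. So H_2 = 0.

H_0 ≅ Z,  H_1 = 0,  H_2 = 0.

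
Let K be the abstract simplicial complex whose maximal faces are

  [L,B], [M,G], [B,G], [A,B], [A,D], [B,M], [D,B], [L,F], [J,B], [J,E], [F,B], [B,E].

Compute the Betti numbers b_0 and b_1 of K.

b_0 = 1, b_1 = 4.

Fix the vertex order A < B < D < E < F < G < J < L < M and write every simplex with vertices in increasing order. Then dim K = 1 and the simplices of K are:

  0-simplices (9): A, B, D, E, F, G, J, L, M
  1-simplices (12): AB, AD, BD, BE, BF, BG, BJ, BL, BM, EJ, FL, GM

giving chain groups C_0 ≅ Z^9, C_1 ≅ Z^12.

Boundary ∂_1: C_1 → C_0 is given by ∂[p,q] = [q] − [p]. For instance
  ∂BL = L − B.
As a 9×12 matrix over Z this has rank 8, with invariant factors (1,1,1,1,1,1,1,1).

Computing H_k = (kernel of ∂_k) / (image of ∂_{k+1}):

  H_0: rank C_0 − rank ∂_1 = 9 − 8 = 1, and the invariant factors of ∂_1 are all 1, so H_0 = Z.
  H_1: rank ker ∂_1 − rank ∂_2 = (12 − 8) − 0 = 4, and there is no ∂_2, so H_1 = Z^4.

(K is a triangulation of a wedge of 4 circles.)

Hence the Betti numbers are b_0 = 1, b_1 = 4.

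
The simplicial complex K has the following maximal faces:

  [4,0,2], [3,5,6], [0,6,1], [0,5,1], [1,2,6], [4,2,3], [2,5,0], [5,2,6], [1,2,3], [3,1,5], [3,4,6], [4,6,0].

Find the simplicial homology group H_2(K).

H_2 = 0.

We work with the vertex ordering 0 < 1 < 2 < 3 < 4 < 5 < 6. The simplices of K, each written with vertices in increasing order, are:

  0-simplices (7): [0], [1], [2], [3], [4], [5], [6]
  1-simplices (18): [0,1], [0,2], [0,4], [0,5], [0,6], [1,2], [1,3], [1,5], [1,6], [2,3], [2,4], [2,5], [2,6], [3,4], [3,5], [3,6], [4,6], [5,6]
  2-simplices (12): [0,1,5], [0,1,6], [0,2,4], [0,2,5], [0,4,6], [1,2,3], [1,2,6], [1,3,5], [2,3,4], [2,5,6], [3,4,6], [3,5,6]

Hence C_0 ≅ Z^7, C_1 ≅ Z^18, C_2 ≅ Z^12.

The boundary map ∂_1: C_1 → C_0 maps an edge to its endpoints' difference, ∂[p,q] = q − p. For instance
  ∂[4,6] = [6] − [4].
The 7×18 boundary matrix has rank 6 and Smith normal form diag(1,1,1,1,1,1).

The boundary map ∂_2: C_2 → C_1 acts by ∂[p,q,r] = [q,r] − [p,r] + [p,q]. For instance
  ∂[2,5,6] = [5,6] − [2,6] + [2,5],
  ∂[0,2,4] = [2,4] − [0,4] + [0,2].
This gives a 18×12 integer matrix of rank 12; reducing to Smith normal form yields diagonal entries (1,1,1,1,1,1,1,1,1,1,1,2).

Computing H_k = (kernel of ∂_k) / (image of ∂_{k+1}):

  H_2: rank ker ∂_2 − rank ∂_3 = (12 − 12) − 0 = 0, and there is no ∂_3, so H_2 = 0.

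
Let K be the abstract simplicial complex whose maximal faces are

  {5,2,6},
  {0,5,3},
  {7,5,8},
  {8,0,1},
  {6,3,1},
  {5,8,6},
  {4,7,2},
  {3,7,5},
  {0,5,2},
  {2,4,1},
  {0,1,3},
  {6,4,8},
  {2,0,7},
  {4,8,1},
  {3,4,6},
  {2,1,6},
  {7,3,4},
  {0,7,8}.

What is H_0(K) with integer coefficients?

Fix the vertex order 0 < 1 < 2 < 3 < 4 < 5 < 6 < 7 < 8 and write every simplex with vertices in increasing order. Then dim K = 2 and the simplices of K are:

  0-simplices (9): [0], [1], [2], [3], [4], [5], [6], [7], [8]
  1-simplices (27): (27 of them)
  2-simplices (18): [0,1,3], [0,1,8], [0,2,5], [0,2,7], [0,3,5], [0,7,8], [1,2,4], [1,2,6], [1,3,6], [1,4,8], [2,4,7], [2,5,6], [3,4,6], [3,4,7], [3,5,7], [4,6,8], [5,6,8], [5,7,8]

giving chain groups C_0 ≅ Z^9, C_1 ≅ Z^27, C_2 ≅ Z^18.

∂_1: C_1 → C_0 sends each edge [p,q] (with p < q) to q − p. For instance
  ∂[2,6] = [6] − [2].
As a 9×27 matrix over Z this has rank 8, with invariant factors (1,1,1,1,1,1,1,1).

Boundary ∂_2: C_2 → C_1 maps a triangle to the signed sum of its edges. For instance
  ∂[4,6,8] = [6,8] − [4,8] + [4,6],
  ∂[2,5,6] = [5,6] − [2,6] + [2,5].
The 27×18 boundary matrix has rank 18 and Smith normal form diag(1,1,1,1,1,1,1,1,1,1,1,1,1,1,1,1,1,2).

Reading off H_k = ker ∂_k / im ∂_{k+1}:

  H_0: rank C_0 − rank ∂_1 = 9 − 8 = 1, and the invariant factors of ∂_1 are all 1, so H_0 ≅ Z.

H_0 ≅ Z.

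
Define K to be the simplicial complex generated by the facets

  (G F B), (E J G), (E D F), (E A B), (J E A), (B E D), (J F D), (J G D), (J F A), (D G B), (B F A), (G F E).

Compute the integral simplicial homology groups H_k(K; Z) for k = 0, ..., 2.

We work with the vertex ordering A < B < D < E < F < G < J. The simplices of K, each written with vertices in increasing order, are:

  0-simplices (7): A, B, D, E, F, G, J
  1-simplices (18): AB, AE, AF, AJ, BD, BE, BF, BG, DE, DF, DG, DJ, EF, EG, EJ, FG, FJ, GJ
  2-simplices (12): ABE, ABF, AEJ, AFJ, BDE, BDG, BFG, DEF, DFJ, DGJ, EFG, EGJ

so the chain groups are C_0 ≅ Z^7, C_1 ≅ Z^18, C_2 ≅ Z^12.

∂_1: C_1 → C_0 maps an edge to its endpoints' difference, ∂[p,q] = q − p. For instance
  ∂DF = F − D.
This gives a 7×18 integer matrix of rank 6; reducing to Smith normal form yields diagonal entries (1,1,1,1,1,1).

The boundary map ∂_2: C_2 → C_1 sends each 2-simplex [p,q,r] to [q,r] − [p,r] + [p,q]. For instance
  ∂ABE = BE − AE + AB,
  ∂BDE = DE − BE + BD.
The 18×12 boundary matrix has rank 12 and Smith normal form diag(1,1,1,1,1,1,1,1,1,1,1,2).

From H_k ≅ ker(∂_k) / im(∂_{k+1}) we obtain:

  H_0: rank C_0 − rank ∂_1 = 7 − 6 = 1, and the invariant factors of ∂_1 are all 1, so H_0 = Z.
  H_1: rank ker ∂_1 − rank ∂_2 = (18 − 6) − 12 = 0, and ∂_2 has invariant factor 2 > 1, so H_1 = Z/2Z.
  H_2: rank ker ∂_2 − rank ∂_3 = (12 − 12) − 0 = 0, and there is no ∂_3, so H_2 = 0.

(K is a triangulation of the real projective plane RP^2.)

H_0 ≅ Z,  H_1 ≅ Z/2Z,  H_2 = 0.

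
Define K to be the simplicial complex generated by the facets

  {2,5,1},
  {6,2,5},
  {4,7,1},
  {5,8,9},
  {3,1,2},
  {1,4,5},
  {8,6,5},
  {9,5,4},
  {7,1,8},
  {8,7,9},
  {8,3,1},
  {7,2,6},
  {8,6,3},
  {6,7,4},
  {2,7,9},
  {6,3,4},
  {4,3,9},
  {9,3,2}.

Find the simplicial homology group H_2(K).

H_2 ≅ Z.

K has 9 vertices, 27 edges, 18 triangles.
rank ∂_2 = 17, rank ∂_3 = 0 ⇒ b_2 = 18 − 17 − 0 = 1. So H_2 = Z.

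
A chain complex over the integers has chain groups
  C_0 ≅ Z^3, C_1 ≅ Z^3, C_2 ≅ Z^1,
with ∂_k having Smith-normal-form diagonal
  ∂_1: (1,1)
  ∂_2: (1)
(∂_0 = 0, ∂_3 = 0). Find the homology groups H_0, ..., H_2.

H_0 ≅ Z,  H_1 = 0,  H_2 = 0.

H_0: b_0 = 3 − 0 − 2 = 1; torsion from ∂_1 factors > 1: none. So H_0 ≅ Z.
H_1: b_1 = 3 − 2 − 1 = 0; torsion from ∂_2 factors > 1: none. So H_1 ≅ 0.
H_2: b_2 = 1 − 1 − 0 = 0; torsion from ∂_3 factors > 1: none. So H_2 ≅ 0.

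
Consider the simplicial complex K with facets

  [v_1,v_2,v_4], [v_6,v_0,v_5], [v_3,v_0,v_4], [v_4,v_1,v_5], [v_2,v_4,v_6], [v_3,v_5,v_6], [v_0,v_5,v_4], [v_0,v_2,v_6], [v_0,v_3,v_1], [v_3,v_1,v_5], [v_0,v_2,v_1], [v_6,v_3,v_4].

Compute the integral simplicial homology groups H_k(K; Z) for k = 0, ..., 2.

K has 7 vertices, 18 edges, 12 triangles.
rank ∂_0 = 0, rank ∂_1 = 6 ⇒ b_0 = 7 − 0 − 6 = 1; all invariant factors of ∂_1 are 1 so no torsion. So H_0 ≅ Z.
rank ∂_1 = 6, rank ∂_2 = 12 ⇒ b_1 = 18 − 6 − 12 = 0; ∂_2 has invariant factor(s) [2] giving torsion. So H_1 ≅ Z_2.
rank ∂_2 = 12, rank ∂_3 = 0 ⇒ b_2 = 12 − 12 − 0 = 0. So H_2 ≅ 0.

H_0 = Z,  H_1 = Z_2,  H_2 = 0.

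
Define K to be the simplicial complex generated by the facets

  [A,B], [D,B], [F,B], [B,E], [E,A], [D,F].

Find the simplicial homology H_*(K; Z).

H_0 ≅ Z,  H_1 ≅ Z^2.

Order the vertices as A < B < D < E < F. Listing each simplex with vertices in this order, K has dimension 1 with simplices:

  0-simplices (5): A, B, D, E, F
  1-simplices (6): AB, AE, BD, BE, BF, DF

giving chain groups C_0 ≅ Z^5, C_1 ≅ Z^6.

∂_1: C_1 → C_0 maps an edge to its endpoints' difference, ∂[p,q] = q − p. For instance
  ∂AE = E − A.
This gives a 5×6 integer matrix of rank 4; reducing to Smith normal form yields diagonal entries (1,1,1,1).

Reading off H_k = ker ∂_k / im ∂_{k+1}:

  H_0: rank C_0 − rank ∂_1 = 5 − 4 = 1, and the invariant factors of ∂_1 are all 1, so H_0 ≅ Z.
  H_1: rank ker ∂_1 − rank ∂_2 = (6 − 4) − 0 = 2, and there is no ∂_2, so H_1 ≅ Z^2.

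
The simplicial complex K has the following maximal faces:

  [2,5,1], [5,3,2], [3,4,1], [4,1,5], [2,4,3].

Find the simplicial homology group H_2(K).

K has 5 vertices, 10 edges, 5 triangles.
rank ∂_2 = 5, rank ∂_3 = 0 ⇒ b_2 = 5 − 5 − 0 = 0. So H_2 = 0.

H_2 ≅ 0.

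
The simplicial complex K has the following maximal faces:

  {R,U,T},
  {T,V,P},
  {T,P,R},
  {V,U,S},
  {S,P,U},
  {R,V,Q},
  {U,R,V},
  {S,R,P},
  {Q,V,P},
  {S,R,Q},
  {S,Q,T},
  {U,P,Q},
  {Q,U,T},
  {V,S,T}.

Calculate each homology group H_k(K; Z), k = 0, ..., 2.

We work with the vertex ordering P < Q < R < S < T < U < V. The simplices of K, each written with vertices in increasing order, are:

  0-simplices (7): P, Q, R, S, T, U, V
  1-simplices (21): PQ, PR, PS, PT, PU, PV, QR, QS, QT, QU, QV, RS, RT, RU, RV, ST, SU, SV, TU, TV, UV
  2-simplices (14): PQU, PQV, PRS, PRT, PSU, PTV, QRS, QRV, QST, QTU, RTU, RUV, STV, SUV

so the chain groups are C_0 ≅ Z^7, C_1 ≅ Z^21, C_2 ≅ Z^14.

∂_1: C_1 → C_0 maps an edge to its endpoints' difference, ∂[p,q] = q − p. For instance
  ∂QV = V − Q.
This gives a 7×21 integer matrix of rank 6; reducing to Smith normal form yields diagonal entries (1,1,1,1,1,1).

The boundary map ∂_2: C_2 → C_1 sends each 2-simplex [p,q,r] to [q,r] − [p,r] + [p,q]. For instance
  ∂PRT = RT − PT + PR,
  ∂QRV = RV − QV + QR.
As a 21×14 matrix over Z this has rank 13, with invariant factors (1,1,1,1,1,1,1,1,1,1,1,1,1).

Computing H_k = (kernel of ∂_k) / (image of ∂_{k+1}):

  H_0: rank C_0 − rank ∂_1 = 7 − 6 = 1, and the invariant factors of ∂_1 are all 1, so H_0 ≅ Z.
  H_1: rank ker ∂_1 − rank ∂_2 = (21 − 6) − 13 = 2, and the invariant factors of ∂_2 are all 1, so H_1 ≅ Z^2.
  H_2: rank ker ∂_2 − rank ∂_3 = (14 − 13) − 0 = 1, and there is no ∂_3, so H_2 ≅ Z.

As a check, the Euler characteristic is 7 − 21 + 14 = 0, which agrees with 1 − 2 + 1 = 0.
(K is a triangulation of the torus T^2.)

H_0 ≅ Z,  H_1 ≅ Z^2,  H_2 ≅ Z.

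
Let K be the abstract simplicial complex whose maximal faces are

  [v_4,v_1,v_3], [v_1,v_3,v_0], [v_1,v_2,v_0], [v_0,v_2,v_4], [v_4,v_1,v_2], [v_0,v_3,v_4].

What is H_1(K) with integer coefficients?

K has 5 vertices, 9 edges, 6 triangles.
rank ∂_1 = 4, rank ∂_2 = 5 ⇒ b_1 = 9 − 4 − 5 = 0; all invariant factors of ∂_2 are 1 so no torsion. So H_1 ≅ 0.

H_1 = 0.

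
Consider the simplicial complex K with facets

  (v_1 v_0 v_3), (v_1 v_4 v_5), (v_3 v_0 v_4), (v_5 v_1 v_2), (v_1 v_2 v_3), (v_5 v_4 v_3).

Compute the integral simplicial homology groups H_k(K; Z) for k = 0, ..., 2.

We work with the vertex ordering v_0 < v_1 < v_2 < v_3 < v_4 < v_5. The simplices of K, each written with vertices in increasing order, are:

  0-simplices (6): [v_0], [v_1], [v_2], [v_3], [v_4], [v_5]
  1-simplices (12): [v_0,v_1], [v_0,v_3], [v_0,v_4], [v_1,v_2], [v_1,v_3], [v_1,v_4], [v_1,v_5], [v_2,v_3], [v_2,v_5], [v_3,v_4], [v_3,v_5], [v_4,v_5]
  2-simplices (6): [v_0,v_1,v_3], [v_0,v_3,v_4], [v_1,v_2,v_3], [v_1,v_2,v_5], [v_1,v_4,v_5], [v_3,v_4,v_5]

giving chain groups C_0 ≅ Z^6, C_1 ≅ Z^12, C_2 ≅ Z^6.

∂_1: C_1 → C_0 sends each edge [p,q] (with p < q) to q − p. For instance
  ∂[v_1,v_3] = [v_3] − [v_1].
As a 6×12 matrix over Z this has rank 5, with invariant factors (1,1,1,1,1).

The boundary map ∂_2: C_2 → C_1 acts by ∂[p,q,r] = [q,r] − [p,r] + [p,q]. For instance
  ∂[v_1,v_4,v_5] = [v_4,v_5] − [v_1,v_5] + [v_1,v_4],
  ∂[v_0,v_1,v_3] = [v_1,v_3] − [v_0,v_3] + [v_0,v_1].
As a 12×6 matrix over Z this has rank 6, with invariant factors (1,1,1,1,1,1).

Now H_k = ker ∂_k / im ∂_{k+1}, so:

  H_0: rank C_0 − rank ∂_1 = 6 − 5 = 1, and the invariant factors of ∂_1 are all 1, so H_0 = Z.
  H_1: rank ker ∂_1 − rank ∂_2 = (12 − 5) − 6 = 1, and the invariant factors of ∂_2 are all 1, so H_1 = Z.
  H_2: rank ker ∂_2 − rank ∂_3 = (6 − 6) − 0 = 0, and there is no ∂_3, so H_2 = 0.

H_0 = Z,  H_1 = Z,  H_2 = 0.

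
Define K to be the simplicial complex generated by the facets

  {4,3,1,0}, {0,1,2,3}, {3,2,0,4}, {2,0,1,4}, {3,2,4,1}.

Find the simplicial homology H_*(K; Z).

H_0 ≅ Z,  H_1 = 0,  H_2 = 0,  H_3 ≅ Z.

Take the total order 0 < 1 < 2 < 3 < 4 on the vertex set. Then K (dimension 3) consists of the simplices:

  0-simplices (5): [0], [1], [2], [3], [4]
  1-simplices (10): [0,1], [0,2], [0,3], [0,4], [1,2], [1,3], [1,4], [2,3], [2,4], [3,4]
  2-simplices (10): [0,1,2], [0,1,3], [0,1,4], [0,2,3], [0,2,4], [0,3,4], [1,2,3], [1,2,4], [1,3,4], [2,3,4]
  3-simplices (5): [0,1,2,3], [0,1,2,4], [0,1,3,4], [0,2,3,4], [1,2,3,4]

so the chain groups are C_0 ≅ Z^5, C_1 ≅ Z^10, C_2 ≅ Z^10, C_3 ≅ Z^5.

Boundary ∂_1: C_1 → C_0 maps an edge to its endpoints' difference, ∂[p,q] = q − p. For instance
  ∂[2,4] = [4] − [2].
The 5×10 boundary matrix has rank 4 and Smith normal form diag(1,1,1,1).

Boundary ∂_2: C_2 → C_1 maps a triangle to the signed sum of its edges. For instance
  ∂[0,2,4] = [2,4] − [0,4] + [0,2],
  ∂[1,3,4] = [3,4] − [1,4] + [1,3].
The 10×10 boundary matrix has rank 6 and Smith normal form diag(1,1,1,1,1,1).

Boundary ∂_3: C_3 → C_2 sends each 3-simplex σ to the alternating sum Σ_i (−1)^i (σ with its i-th vertex removed). For instance
  ∂[1,2,3,4] = [2,3,4] − [1,3,4] + [1,2,4] − [1,2,3],
  ∂[0,1,2,4] = [1,2,4] − [0,2,4] + [0,1,4] − [0,1,2].
The resulting 10×5 matrix has rank 4, and its Smith normal form has invariant factors (1,1,1,1).

From H_k ≅ ker(∂_k) / im(∂_{k+1}) we obtain:

  H_0: rank C_0 − rank ∂_1 = 5 − 4 = 1, and the invariant factors of ∂_1 are all 1, so H_0 ≅ Z.
  H_1: rank ker ∂_1 − rank ∂_2 = (10 − 4) − 6 = 0, and the invariant factors of ∂_2 are all 1, so H_1 ≅ 0.
  H_2: rank ker ∂_2 − rank ∂_3 = (10 − 6) − 4 = 0, and the invariant factors of ∂_3 are all 1, so H_2 ≅ 0.
  H_3: rank ker ∂_3 − rank ∂_4 = (5 − 4) − 0 = 1, and there is no ∂_4, so H_3 ≅ Z.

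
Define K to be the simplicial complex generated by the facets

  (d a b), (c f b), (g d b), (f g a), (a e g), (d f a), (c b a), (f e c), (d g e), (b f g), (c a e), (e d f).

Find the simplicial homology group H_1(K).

H_1 ≅ Z/2.

Take the total order a < b < c < d < e < f < g on the vertex set. Then K (dimension 2) consists of the simplices:

  0-simplices (7): a, b, c, d, e, f, g
  1-simplices (18): ab, ac, ad, ae, af, ag, bc, bd, bf, bg, ce, cf, de, df, dg, ef, eg, fg
  2-simplices (12): abc, abd, ace, adf, aeg, afg, bcf, bdg, bfg, cef, def, deg

so the chain groups are C_0 ≅ Z^7, C_1 ≅ Z^18, C_2 ≅ Z^12.

The boundary map ∂_1: C_1 → C_0 maps an edge to its endpoints' difference, ∂[p,q] = q − p. For instance
  ∂bg = g − b.
As a 7×18 matrix over Z this has rank 6, with invariant factors (1,1,1,1,1,1).

Boundary ∂_2: C_2 → C_1 maps a triangle to the signed sum of its edges. For instance
  ∂bcf = cf − bf + bc,
  ∂afg = fg − ag + af.
As a 18×12 matrix over Z this has rank 12, with invariant factors (1,1,1,1,1,1,1,1,1,1,1,2).

Reading off H_k = ker ∂_k / im ∂_{k+1}:

  H_1: rank ker ∂_1 − rank ∂_2 = (18 − 6) − 12 = 0, and ∂_2 has invariant factor 2 > 1, so H_1 ≅ Z/2.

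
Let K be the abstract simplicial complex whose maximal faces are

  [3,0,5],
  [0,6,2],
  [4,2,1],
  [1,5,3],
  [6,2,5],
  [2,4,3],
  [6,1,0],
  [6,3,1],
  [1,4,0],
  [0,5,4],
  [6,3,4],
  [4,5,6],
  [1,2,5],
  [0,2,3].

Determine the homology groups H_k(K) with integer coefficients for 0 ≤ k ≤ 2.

Order the vertices as 0 < 1 < 2 < 3 < 4 < 5 < 6. Listing each simplex with vertices in this order, K has dimension 2 with simplices:

  0-simplices (7): [0], [1], [2], [3], [4], [5], [6]
  1-simplices (21): [0,1], [0,2], [0,3], [0,4], [0,5], [0,6], [1,2], [1,3], [1,4], [1,5], [1,6], [2,3], [2,4], [2,5], [2,6], [3,4], [3,5], [3,6], [4,5], [4,6], [5,6]
  2-simplices (14): [0,1,4], [0,1,6], [0,2,3], [0,2,6], [0,3,5], [0,4,5], [1,2,4], [1,2,5], [1,3,5], [1,3,6], [2,3,4], [2,5,6], [3,4,6], [4,5,6]

giving chain groups C_0 ≅ Z^7, C_1 ≅ Z^21, C_2 ≅ Z^14.

∂_1: C_1 → C_0 maps an edge to its endpoints' difference, ∂[p,q] = q − p. For instance
  ∂[1,6] = [6] − [1].
The 7×21 boundary matrix has rank 6 and Smith normal form diag(1,1,1,1,1,1).

∂_2: C_2 → C_1 maps a triangle to the signed sum of its edges. For instance
  ∂[2,5,6] = [5,6] − [2,6] + [2,5],
  ∂[0,4,5] = [4,5] − [0,5] + [0,4].
The resulting 21×14 matrix has rank 13, and its Smith normal form has invariant factors (1,1,1,1,1,1,1,1,1,1,1,1,1).

Reading off H_k = ker ∂_k / im ∂_{k+1}:

  H_0: rank C_0 − rank ∂_1 = 7 − 6 = 1, and the invariant factors of ∂_1 are all 1, so H_0 = Z.
  H_1: rank ker ∂_1 − rank ∂_2 = (21 − 6) − 13 = 2, and the invariant factors of ∂_2 are all 1, so H_1 = Z^2.
  H_2: rank ker ∂_2 − rank ∂_3 = (14 − 13) − 0 = 1, and there is no ∂_3, so H_2 = Z.

As a check, the Euler characteristic is 7 − 21 + 14 = 0, which agrees with 1 − 2 + 1 = 0.

H_0 = Z,  H_1 = Z^2,  H_2 = Z.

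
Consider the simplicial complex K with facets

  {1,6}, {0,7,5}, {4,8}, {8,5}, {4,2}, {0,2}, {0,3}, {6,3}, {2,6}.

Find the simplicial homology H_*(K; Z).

H_0 = Z,  H_1 = Z^2,  H_2 = 0.

Fix the vertex order 0 < 1 < 2 < 3 < 4 < 5 < 6 < 7 < 8 and write every simplex with vertices in increasing order. Then dim K = 2 and the simplices of K are:

  0-simplices (9): [0], [1], [2], [3], [4], [5], [6], [7], [8]
  1-simplices (11): [0,2], [0,3], [0,5], [0,7], [1,6], [2,4], [2,6], [3,6], [4,8], [5,7], [5,8]
  2-simplices (1): [0,5,7]

so the chain groups are C_0 ≅ Z^9, C_1 ≅ Z^11, C_2 ≅ Z^1.

∂_1: C_1 → C_0 maps an edge to its endpoints' difference, ∂[p,q] = q − p. For instance
  ∂[5,8] = [8] − [5].
This gives a 9×11 integer matrix of rank 8; reducing to Smith normal form yields diagonal entries (1,1,1,1,1,1,1,1).

The boundary map ∂_2: C_2 → C_1 sends each 2-simplex [p,q,r] to [q,r] − [p,r] + [p,q]. For instance
  ∂[0,5,7] = [5,7] − [0,7] + [0,5].
This gives a 11×1 integer matrix of rank 1; reducing to Smith normal form yields diagonal entries (1).

Now H_k = ker ∂_k / im ∂_{k+1}, so:

  H_0: rank C_0 − rank ∂_1 = 9 − 8 = 1, and the invariant factors of ∂_1 are all 1, so H_0 = Z.
  H_1: rank ker ∂_1 − rank ∂_2 = (11 − 8) − 1 = 2, and the invariant factors of ∂_2 are all 1, so H_1 = Z^2.
  H_2: rank ker ∂_2 − rank ∂_3 = (1 − 1) − 0 = 0, and there is no ∂_3, so H_2 = 0.

As a check, the Euler characteristic is 9 − 11 + 1 = -1, which agrees with 1 − 2 + 0 = -1.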